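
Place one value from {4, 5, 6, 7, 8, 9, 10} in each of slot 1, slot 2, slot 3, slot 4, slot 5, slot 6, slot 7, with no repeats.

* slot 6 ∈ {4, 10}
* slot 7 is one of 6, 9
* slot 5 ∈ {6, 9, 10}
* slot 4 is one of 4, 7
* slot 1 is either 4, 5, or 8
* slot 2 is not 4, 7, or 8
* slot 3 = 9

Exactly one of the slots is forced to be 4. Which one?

slot 6

slot 3 must be 9 (only option left). Remove 9 from slot 2, slot 5, slot 7.
slot 7 has just one choice, so slot 7 = 6. Strike 6 from slot 2, slot 5.
slot 5 has just one choice, so slot 5 = 10. So slot 2, slot 6 can't be 10.
So 4 goes to slot 6.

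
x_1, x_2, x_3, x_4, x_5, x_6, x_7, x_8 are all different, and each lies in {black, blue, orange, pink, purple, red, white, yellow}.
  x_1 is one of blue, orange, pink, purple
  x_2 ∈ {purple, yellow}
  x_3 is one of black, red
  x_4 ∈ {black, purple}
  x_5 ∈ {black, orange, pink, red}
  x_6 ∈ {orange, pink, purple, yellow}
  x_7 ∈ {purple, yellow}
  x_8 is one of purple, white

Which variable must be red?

x_3

The 8 variables draw from only 8 values {black, blue, orange, pink, purple, red, white, yellow}, so each is used; only x_1 can be blue, hence x_1 = blue.
The 7 still-open variables together cover exactly {black, orange, pink, purple, red, white, yellow} — 7 values for 7 variables — and white appears only in x_8's list, so x_8 = white.
The 2 variables x_2 and x_7 are confined to {purple, yellow}, which locks those values in; drop them from x_4, x_6.
x_4 has just one choice, so x_4 = black. So x_3, x_5 can't be black.
So red goes to x_3.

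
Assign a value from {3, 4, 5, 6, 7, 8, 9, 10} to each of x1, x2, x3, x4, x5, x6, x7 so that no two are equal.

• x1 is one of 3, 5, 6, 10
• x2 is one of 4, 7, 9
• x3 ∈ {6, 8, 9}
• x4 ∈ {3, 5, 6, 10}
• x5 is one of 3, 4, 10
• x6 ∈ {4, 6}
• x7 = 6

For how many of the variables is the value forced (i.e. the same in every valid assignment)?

2

x7's domain is down to {6}, so x7 = 6. So x1, x3, x4, x6 can't be 6.
That leaves x6 = 4. Strike 4 from x2, x5.
Determined: x6=4, x7=6. The other variables each still have more than one consistent value. That makes 2.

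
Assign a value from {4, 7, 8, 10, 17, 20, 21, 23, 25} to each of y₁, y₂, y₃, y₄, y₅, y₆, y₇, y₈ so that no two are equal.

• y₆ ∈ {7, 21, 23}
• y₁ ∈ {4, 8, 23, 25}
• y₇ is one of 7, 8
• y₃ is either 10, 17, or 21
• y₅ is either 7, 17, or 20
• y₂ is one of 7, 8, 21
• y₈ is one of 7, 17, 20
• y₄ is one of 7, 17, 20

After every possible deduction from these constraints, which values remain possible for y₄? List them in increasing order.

7, 17, 20

y₄, y₅, y₈ between them cover only {7, 17, 20} — a naked triple. Remove those values from y₂, y₃, y₆, y₇.
y₇ must be 8 (only option left). So y₁, y₂ can't be 8.
y₂ must be 21 (only option left). Eliminate 21 elsewhere: y₃, y₆.
y₃ has just one choice, so y₃ = 10.
y₆ has just one choice, so y₆ = 23. So y₁ can't be 23.
No further eliminations apply; y₄ can still be any of 7, 17, 20.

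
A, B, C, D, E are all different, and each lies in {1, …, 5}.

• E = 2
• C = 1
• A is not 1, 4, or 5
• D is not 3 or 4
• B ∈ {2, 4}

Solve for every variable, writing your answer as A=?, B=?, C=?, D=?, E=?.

C must be 1 (only option left). Remove 1 from D.
E's domain is down to {2}, so E = 2. Strike 2 from A, B, D.
That leaves A = 3.
B's domain is down to {4}, so B = 4.
D's domain is down to {5}, so D = 5.

A=3, B=4, C=1, D=5, E=2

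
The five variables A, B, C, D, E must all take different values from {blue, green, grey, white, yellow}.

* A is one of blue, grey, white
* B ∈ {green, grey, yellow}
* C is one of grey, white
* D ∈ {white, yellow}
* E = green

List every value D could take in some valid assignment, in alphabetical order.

E's domain is down to {green}, so E = green. Remove green from B.
The 4 still-open variables draw from only 4 values {blue, grey, white, yellow}, so each is used; only A can be blue, hence A = blue.
No further eliminations apply; D can still be any of white, yellow.

white, yellow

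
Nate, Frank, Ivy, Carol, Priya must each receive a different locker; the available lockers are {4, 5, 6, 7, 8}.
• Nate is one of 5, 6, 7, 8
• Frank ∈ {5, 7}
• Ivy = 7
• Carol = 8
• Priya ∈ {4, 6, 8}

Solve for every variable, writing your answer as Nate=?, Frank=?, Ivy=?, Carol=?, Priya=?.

Ivy must be 7 (only option left). So Nate, Frank can't be 7.
Carol must be 8 (only option left). Remove 8 from Nate, Priya.
Frank has just one choice, so Frank = 5. Strike 5 from Nate.
Nate must be 6 (only option left). Eliminate 6 elsewhere: Priya.
Priya must be 4 (only option left).

Nate=6, Frank=5, Ivy=7, Carol=8, Priya=4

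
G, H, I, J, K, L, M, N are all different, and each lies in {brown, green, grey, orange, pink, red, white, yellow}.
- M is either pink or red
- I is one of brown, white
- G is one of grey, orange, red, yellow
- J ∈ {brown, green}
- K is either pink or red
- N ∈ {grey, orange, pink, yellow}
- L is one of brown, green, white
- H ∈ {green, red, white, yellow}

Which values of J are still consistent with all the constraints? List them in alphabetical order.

brown, green

K and M share exactly the 2 values {pink, red}; by pigeonhole those values go to them, so strike pink, red from G, H, N.
The 3 variables I, J, L are confined to {brown, green, white}, which locks those values in; drop them from H.
H has just one choice, so H = yellow. Eliminate yellow elsewhere: G, N.
No further eliminations apply; J can still be any of brown, green.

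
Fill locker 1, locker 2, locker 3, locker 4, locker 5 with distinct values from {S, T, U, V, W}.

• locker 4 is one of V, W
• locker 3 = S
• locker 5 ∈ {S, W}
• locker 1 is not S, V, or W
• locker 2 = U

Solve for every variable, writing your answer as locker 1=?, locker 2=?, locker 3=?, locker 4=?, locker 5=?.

locker 1=T, locker 2=U, locker 3=S, locker 4=V, locker 5=W

locker 2 has just one choice, so locker 2 = U. Eliminate U elsewhere: locker 1.
locker 3's domain is down to {S}, so locker 3 = S. Strike S from locker 5.
locker 5 has just one choice, so locker 5 = W. Strike W from locker 4.
That leaves locker 1 = T.
locker 4 has just one choice, so locker 4 = V.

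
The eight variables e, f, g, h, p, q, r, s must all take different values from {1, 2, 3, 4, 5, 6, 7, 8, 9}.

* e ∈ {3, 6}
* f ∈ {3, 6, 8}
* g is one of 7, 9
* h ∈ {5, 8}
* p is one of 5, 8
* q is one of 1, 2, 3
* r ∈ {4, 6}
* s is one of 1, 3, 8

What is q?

2

The 2 variables h and p are confined to {5, 8}, which locks those values in; drop them from f, s.
e and f share exactly the 2 values {3, 6}; by pigeonhole those values go to them, so strike 3, 6 from q, r, s.
r has just one choice, so r = 4.
s must be 1 (only option left). Remove 1 from q.
So q = 2.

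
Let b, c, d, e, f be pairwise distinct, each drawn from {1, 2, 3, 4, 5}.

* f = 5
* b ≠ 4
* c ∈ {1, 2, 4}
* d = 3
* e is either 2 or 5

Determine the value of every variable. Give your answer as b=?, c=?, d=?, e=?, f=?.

b=1, c=4, d=3, e=2, f=5

d's domain is down to {3}, so d = 3. So b can't be 3.
f has just one choice, so f = 5. Remove 5 from b, e.
e's domain is down to {2}, so e = 2. Strike 2 from b, c.
That leaves b = 1. Remove 1 from c.
c must be 4 (only option left).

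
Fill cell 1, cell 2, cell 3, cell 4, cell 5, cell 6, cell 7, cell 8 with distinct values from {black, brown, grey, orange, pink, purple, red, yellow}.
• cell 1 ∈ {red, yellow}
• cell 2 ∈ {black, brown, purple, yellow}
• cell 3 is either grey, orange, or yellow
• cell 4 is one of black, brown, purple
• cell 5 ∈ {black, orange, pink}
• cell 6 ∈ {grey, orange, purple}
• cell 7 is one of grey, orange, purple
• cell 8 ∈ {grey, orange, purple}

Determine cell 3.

Among the 8 variables, pink fits only cell 5 (and all 8 values in {black, brown, grey, orange, pink, purple, red, yellow} must be used), so cell 5 = pink.
Among the 7 still-open variables, red fits only cell 1 (and all 7 values in {black, brown, grey, orange, purple, red, yellow} must be used), so cell 1 = red.
cell 6, cell 7, cell 8 share exactly the 3 values {grey, orange, purple}; by pigeonhole those values go to them, so strike grey, orange, purple from cell 2, cell 3, cell 4.
So cell 3 = yellow.

yellow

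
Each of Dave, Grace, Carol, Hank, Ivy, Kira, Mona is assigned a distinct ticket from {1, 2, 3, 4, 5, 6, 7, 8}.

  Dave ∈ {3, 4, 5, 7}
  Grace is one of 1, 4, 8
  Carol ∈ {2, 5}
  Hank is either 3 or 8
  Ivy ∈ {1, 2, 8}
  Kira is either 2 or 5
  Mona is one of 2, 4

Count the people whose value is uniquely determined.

The 7 variables draw from only 7 values {1, 2, 3, 4, 5, 7, 8}, so each is used; only Dave can be 7, hence Dave = 7.
The 6 still-open variables draw from only 6 values {1, 2, 3, 4, 5, 8}, so each is used; only Hank can be 3, hence Hank = 3.
Carol and Kira share exactly the 2 values {2, 5}; by pigeonhole those values go to them, so strike 2, 5 from Ivy, Mona.
Mona's domain is down to {4}, so Mona = 4. So Grace can't be 4.
Determined: Dave=7, Hank=3, Mona=4. The other people each still have more than one consistent value. That makes 3.

3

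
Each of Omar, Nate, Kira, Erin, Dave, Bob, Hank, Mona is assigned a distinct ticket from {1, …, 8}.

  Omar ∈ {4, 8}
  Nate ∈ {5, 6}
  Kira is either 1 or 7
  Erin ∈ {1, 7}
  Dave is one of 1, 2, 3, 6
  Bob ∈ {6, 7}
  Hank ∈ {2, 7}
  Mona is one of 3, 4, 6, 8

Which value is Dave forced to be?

3

The 8 variables draw from only 8 values {1, 2, 3, 4, 5, 6, 7, 8}, so each is used; only Nate can be 5, hence Nate = 5.
The 2 variables Kira and Erin are confined to {1, 7}, which locks those values in; drop them from Dave, Bob, Hank.
Bob's domain is down to {6}, so Bob = 6. Remove 6 from Dave, Mona.
Hank has just one choice, so Hank = 2. So Dave can't be 2.
So Dave = 3.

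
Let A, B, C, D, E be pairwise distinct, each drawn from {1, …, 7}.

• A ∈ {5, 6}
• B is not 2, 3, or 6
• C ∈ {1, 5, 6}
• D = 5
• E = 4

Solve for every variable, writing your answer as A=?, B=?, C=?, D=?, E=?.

A=6, B=7, C=1, D=5, E=4

D must be 5 (only option left). Remove 5 from A, B, C.
E's domain is down to {4}, so E = 4. Strike 4 from B.
That leaves A = 6. Eliminate 6 elsewhere: C.
C's domain is down to {1}, so C = 1. So B can't be 1.
B has just one choice, so B = 7.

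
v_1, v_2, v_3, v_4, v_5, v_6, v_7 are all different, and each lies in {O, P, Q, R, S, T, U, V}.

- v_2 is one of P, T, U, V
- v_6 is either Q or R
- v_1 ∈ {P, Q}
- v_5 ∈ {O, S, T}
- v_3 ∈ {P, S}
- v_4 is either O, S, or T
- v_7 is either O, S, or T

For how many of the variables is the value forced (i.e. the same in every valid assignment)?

v_4, v_5, v_7 share exactly the 3 values {O, S, T}; by pigeonhole those values go to them, so strike O, S, T from v_2, v_3.
v_3 must be P (only option left). Strike P from v_1, v_2.
v_1 must be Q (only option left). Remove Q from v_6.
v_6 must be R (only option left).
Determined: v_1=Q, v_3=P, v_6=R. The other variables each still have more than one consistent value. That makes 3.

3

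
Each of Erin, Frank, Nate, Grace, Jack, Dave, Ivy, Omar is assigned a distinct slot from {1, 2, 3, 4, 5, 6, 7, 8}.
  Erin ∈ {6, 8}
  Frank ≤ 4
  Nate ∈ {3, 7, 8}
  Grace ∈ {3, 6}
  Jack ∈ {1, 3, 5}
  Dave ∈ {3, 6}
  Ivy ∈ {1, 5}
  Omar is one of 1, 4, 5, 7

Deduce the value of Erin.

8

The 8 variables draw from only 8 values {1, 2, 3, 4, 5, 6, 7, 8}, so each is used; only Frank can be 2, hence Frank = 2.
The 7 still-open variables together cover exactly {1, 3, 4, 5, 6, 7, 8} — 7 values for 7 variables — and 4 appears only in Omar's list, so Omar = 4.
The 6 still-open variables draw from only 6 values {1, 3, 5, 6, 7, 8}, so each is used; only Nate can be 7, hence Nate = 7.
The 5 still-open variables together cover exactly {1, 3, 5, 6, 8} — 5 values for 5 variables — and 8 appears only in Erin's list, so Erin = 8.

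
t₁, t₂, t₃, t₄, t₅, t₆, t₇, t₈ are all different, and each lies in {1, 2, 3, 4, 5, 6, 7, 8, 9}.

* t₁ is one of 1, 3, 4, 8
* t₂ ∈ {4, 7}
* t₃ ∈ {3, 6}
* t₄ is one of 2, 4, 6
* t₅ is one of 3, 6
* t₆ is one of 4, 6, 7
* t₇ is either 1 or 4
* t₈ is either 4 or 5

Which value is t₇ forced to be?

The 8 variables draw from only 8 values {1, 2, 3, 4, 5, 6, 7, 8}, so each is used; only t₄ can be 2, hence t₄ = 2.
Among the 7 still-open variables, 5 fits only t₈ (and all 7 values in {1, 3, 4, 5, 6, 7, 8} must be used), so t₈ = 5.
Among the 6 still-open variables, 8 fits only t₁ (and all 6 values in {1, 3, 4, 6, 7, 8} must be used), so t₁ = 8.
The 5 still-open variables together cover exactly {1, 3, 4, 6, 7} — 5 values for 5 variables — and 1 appears only in t₇'s list, so t₇ = 1.

1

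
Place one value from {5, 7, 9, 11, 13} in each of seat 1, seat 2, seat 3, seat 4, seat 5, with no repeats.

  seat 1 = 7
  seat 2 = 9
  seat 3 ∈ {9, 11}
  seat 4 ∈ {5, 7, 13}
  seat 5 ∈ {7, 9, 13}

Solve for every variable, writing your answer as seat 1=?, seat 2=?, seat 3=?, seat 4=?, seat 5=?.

seat 1's domain is down to {7}, so seat 1 = 7. Strike 7 from seat 4, seat 5.
That leaves seat 2 = 9. So seat 3, seat 5 can't be 9.
That leaves seat 3 = 11.
seat 5 must be 13 (only option left). Remove 13 from seat 4.
seat 4 must be 5 (only option left).

seat 1=7, seat 2=9, seat 3=11, seat 4=5, seat 5=13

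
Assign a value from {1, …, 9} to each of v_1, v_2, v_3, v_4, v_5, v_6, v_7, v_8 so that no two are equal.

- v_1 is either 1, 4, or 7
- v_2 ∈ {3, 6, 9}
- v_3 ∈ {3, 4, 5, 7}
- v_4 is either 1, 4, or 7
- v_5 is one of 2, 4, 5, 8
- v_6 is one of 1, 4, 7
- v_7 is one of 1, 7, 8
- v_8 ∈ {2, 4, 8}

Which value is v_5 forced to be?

v_1, v_4, v_6 share exactly the 3 values {1, 4, 7}; by pigeonhole those values go to them, so strike 1, 4, 7 from v_3, v_5, v_7, v_8.
v_7's domain is down to {8}, so v_7 = 8. Eliminate 8 elsewhere: v_5, v_8.
v_8 must be 2 (only option left). Remove 2 from v_5.
So v_5 = 5.

5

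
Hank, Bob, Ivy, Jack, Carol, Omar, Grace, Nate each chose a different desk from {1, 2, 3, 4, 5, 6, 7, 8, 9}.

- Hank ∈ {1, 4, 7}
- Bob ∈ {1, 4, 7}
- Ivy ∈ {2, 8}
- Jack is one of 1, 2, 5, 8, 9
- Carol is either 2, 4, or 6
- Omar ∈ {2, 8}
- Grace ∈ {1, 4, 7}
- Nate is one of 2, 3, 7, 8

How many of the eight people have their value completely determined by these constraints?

Ivy and Omar share exactly the 2 values {2, 8}; by pigeonhole those values go to them, so strike 2, 8 from Jack, Carol, Nate.
The 3 variables Hank, Bob, Grace are confined to {1, 4, 7}, which locks those values in; drop them from Jack, Carol, Nate.
That leaves Carol = 6.
Nate must be 3 (only option left).
Determined: Carol=6, Nate=3. The other people each still have more than one consistent value. That makes 2.

2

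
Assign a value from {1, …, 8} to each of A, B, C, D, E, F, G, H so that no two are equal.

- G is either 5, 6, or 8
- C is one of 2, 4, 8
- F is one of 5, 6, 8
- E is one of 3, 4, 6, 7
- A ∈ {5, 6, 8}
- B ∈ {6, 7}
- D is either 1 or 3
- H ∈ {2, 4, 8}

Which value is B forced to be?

7

Among the 8 variables, 1 fits only D (and all 8 values in {1, 2, 3, 4, 5, 6, 7, 8} must be used), so D = 1.
Among the 7 still-open variables, 3 fits only E (and all 7 values in {2, 3, 4, 5, 6, 7, 8} must be used), so E = 3.
Among the 6 still-open variables, 7 fits only B (and all 6 values in {2, 4, 5, 6, 7, 8} must be used), so B = 7.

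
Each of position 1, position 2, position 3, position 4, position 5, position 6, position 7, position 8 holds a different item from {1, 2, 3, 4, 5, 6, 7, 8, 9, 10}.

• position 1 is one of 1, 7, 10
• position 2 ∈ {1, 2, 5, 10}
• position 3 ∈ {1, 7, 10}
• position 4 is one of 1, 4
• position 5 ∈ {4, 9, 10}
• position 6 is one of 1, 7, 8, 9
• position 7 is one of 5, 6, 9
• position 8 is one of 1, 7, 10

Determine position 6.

The 3 variables position 1, position 3, position 8 are confined to {1, 7, 10}, which locks those values in; drop them from position 2, position 4, position 5, position 6.
position 4 must be 4 (only option left). Remove 4 from position 5.
That leaves position 5 = 9. Remove 9 from position 6, position 7.
So position 6 = 8.

8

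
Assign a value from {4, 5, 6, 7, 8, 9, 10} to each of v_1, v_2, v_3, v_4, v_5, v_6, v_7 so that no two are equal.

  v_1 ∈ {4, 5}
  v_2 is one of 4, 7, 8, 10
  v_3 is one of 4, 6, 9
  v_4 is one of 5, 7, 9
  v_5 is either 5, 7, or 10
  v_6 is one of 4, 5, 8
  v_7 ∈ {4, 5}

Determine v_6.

The 7 variables together cover exactly {4, 5, 6, 7, 8, 9, 10} — 7 values for 7 variables — and 6 appears only in v_3's list, so v_3 = 6.
The 6 still-open variables draw from only 6 values {4, 5, 7, 8, 9, 10}, so each is used; only v_4 can be 9, hence v_4 = 9.
v_1 and v_7 between them cover only {4, 5} — a naked pair. Remove those values from v_2, v_5, v_6.
So v_6 = 8.

8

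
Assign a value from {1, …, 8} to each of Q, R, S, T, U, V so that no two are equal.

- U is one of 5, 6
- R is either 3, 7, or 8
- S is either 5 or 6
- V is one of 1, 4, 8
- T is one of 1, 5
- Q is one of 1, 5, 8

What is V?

S and U between them cover only {5, 6} — a naked pair. Remove those values from Q, T.
T's domain is down to {1}, so T = 1. Remove 1 from Q, V.
That leaves Q = 8. Eliminate 8 elsewhere: R, V.
So V = 4.

4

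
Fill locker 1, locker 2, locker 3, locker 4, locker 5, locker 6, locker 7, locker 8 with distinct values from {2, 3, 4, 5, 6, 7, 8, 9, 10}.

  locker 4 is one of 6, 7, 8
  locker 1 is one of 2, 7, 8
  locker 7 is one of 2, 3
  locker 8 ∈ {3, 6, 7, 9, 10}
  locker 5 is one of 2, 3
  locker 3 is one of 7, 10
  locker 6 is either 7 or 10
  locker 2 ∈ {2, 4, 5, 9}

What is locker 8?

9

locker 3 and locker 6 share exactly the 2 values {7, 10}; by pigeonhole those values go to them, so strike 7, 10 from locker 1, locker 4, locker 8.
locker 5 and locker 7 share exactly the 2 values {2, 3}; by pigeonhole those values go to them, so strike 2, 3 from locker 1, locker 2, locker 8.
That leaves locker 1 = 8. Eliminate 8 elsewhere: locker 4.
locker 4 has just one choice, so locker 4 = 6. Eliminate 6 elsewhere: locker 8.
So locker 8 = 9.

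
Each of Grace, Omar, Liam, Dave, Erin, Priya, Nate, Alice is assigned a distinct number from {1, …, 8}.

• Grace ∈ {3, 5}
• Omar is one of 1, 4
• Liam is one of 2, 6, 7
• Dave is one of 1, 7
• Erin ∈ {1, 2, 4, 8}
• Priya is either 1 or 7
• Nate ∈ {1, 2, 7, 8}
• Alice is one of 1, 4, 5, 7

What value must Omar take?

The 8 variables together cover exactly {1, 2, 3, 4, 5, 6, 7, 8} — 8 values for 8 variables — and 3 appears only in Grace's list, so Grace = 3.
The 7 still-open variables draw from only 7 values {1, 2, 4, 5, 6, 7, 8}, so each is used; only Alice can be 5, hence Alice = 5.
The 6 still-open variables draw from only 6 values {1, 2, 4, 6, 7, 8}, so each is used; only Liam can be 6, hence Liam = 6.
Dave and Priya share exactly the 2 values {1, 7}; by pigeonhole those values go to them, so strike 1, 7 from Omar, Erin, Nate.
So Omar = 4.

4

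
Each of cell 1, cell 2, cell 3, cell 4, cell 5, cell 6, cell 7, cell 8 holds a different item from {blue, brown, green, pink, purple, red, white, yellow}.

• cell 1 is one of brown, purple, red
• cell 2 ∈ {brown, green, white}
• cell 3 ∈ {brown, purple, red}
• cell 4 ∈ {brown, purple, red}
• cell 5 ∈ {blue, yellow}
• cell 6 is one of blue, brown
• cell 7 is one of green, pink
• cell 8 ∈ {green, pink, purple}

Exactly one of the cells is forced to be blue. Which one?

cell 6

Among the 8 variables, white fits only cell 2 (and all 8 values in {blue, brown, green, pink, purple, red, white, yellow} must be used), so cell 2 = white.
Among the 7 still-open variables, yellow fits only cell 5 (and all 7 values in {blue, brown, green, pink, purple, red, yellow} must be used), so cell 5 = yellow.
The 6 still-open variables together cover exactly {blue, brown, green, pink, purple, red} — 6 values for 6 variables — and blue appears only in cell 6's list, so cell 6 = blue.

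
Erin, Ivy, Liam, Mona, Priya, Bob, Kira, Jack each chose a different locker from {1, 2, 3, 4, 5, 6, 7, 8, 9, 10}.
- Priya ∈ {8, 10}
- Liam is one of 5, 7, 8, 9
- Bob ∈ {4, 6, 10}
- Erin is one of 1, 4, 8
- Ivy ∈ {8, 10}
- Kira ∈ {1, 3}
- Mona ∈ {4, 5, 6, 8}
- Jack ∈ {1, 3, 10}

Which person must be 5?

Mona

Ivy and Priya share exactly the 2 values {8, 10}; by pigeonhole those values go to them, so strike 8, 10 from Erin, Liam, Mona, Bob, Jack.
The 2 variables Kira and Jack are confined to {1, 3}, which locks those values in; drop them from Erin.
Erin has just one choice, so Erin = 4. Eliminate 4 elsewhere: Mona, Bob.
Bob's domain is down to {6}, so Bob = 6. Strike 6 from Mona.
So 5 goes to Mona.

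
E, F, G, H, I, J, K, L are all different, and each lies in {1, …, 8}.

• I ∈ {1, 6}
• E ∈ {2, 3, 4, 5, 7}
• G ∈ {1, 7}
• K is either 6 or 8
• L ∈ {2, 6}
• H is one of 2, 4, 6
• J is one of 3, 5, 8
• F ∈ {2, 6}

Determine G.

The 2 variables F and L are confined to {2, 6}, which locks those values in; drop them from E, H, I, K.
H's domain is down to {4}, so H = 4. Remove 4 from E.
That leaves I = 1. Strike 1 from G.
So G = 7.

7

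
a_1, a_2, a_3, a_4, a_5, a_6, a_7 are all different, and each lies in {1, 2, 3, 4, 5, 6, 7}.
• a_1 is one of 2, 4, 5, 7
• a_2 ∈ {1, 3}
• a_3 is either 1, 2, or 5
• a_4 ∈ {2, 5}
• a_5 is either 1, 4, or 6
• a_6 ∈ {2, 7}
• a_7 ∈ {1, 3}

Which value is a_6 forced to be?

The 7 variables together cover exactly {1, 2, 3, 4, 5, 6, 7} — 7 values for 7 variables — and 6 appears only in a_5's list, so a_5 = 6.
Among the 6 still-open variables, 4 fits only a_1 (and all 6 values in {1, 2, 3, 4, 5, 7} must be used), so a_1 = 4.
The 5 still-open variables draw from only 5 values {1, 2, 3, 5, 7}, so each is used; only a_6 can be 7, hence a_6 = 7.

7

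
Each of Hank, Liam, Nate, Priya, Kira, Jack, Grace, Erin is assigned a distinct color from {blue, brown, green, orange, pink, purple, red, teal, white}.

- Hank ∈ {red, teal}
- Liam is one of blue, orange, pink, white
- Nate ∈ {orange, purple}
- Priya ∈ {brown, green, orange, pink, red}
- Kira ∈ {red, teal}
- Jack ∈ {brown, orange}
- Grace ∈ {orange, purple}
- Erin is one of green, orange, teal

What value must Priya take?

pink

Hank and Kira between them cover only {red, teal} — a naked pair. Remove those values from Priya, Erin.
Nate and Grace share exactly the 2 values {orange, purple}; by pigeonhole those values go to them, so strike orange, purple from Liam, Priya, Jack, Erin.
Jack must be brown (only option left). Remove brown from Priya.
Erin has just one choice, so Erin = green. Remove green from Priya.
So Priya = pink.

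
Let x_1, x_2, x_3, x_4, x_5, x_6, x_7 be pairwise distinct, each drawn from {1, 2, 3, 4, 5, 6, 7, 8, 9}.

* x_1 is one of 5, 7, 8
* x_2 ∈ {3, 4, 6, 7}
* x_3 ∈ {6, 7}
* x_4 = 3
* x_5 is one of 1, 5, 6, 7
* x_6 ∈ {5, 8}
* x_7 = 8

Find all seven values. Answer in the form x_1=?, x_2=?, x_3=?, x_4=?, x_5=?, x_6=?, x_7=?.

x_1=7, x_2=4, x_3=6, x_4=3, x_5=1, x_6=5, x_7=8

x_4's domain is down to {3}, so x_4 = 3. Remove 3 from x_2.
x_7's domain is down to {8}, so x_7 = 8. So x_1, x_6 can't be 8.
x_6 has just one choice, so x_6 = 5. Remove 5 from x_1, x_5.
That leaves x_1 = 7. Eliminate 7 elsewhere: x_2, x_3, x_5.
x_3 must be 6 (only option left). Eliminate 6 elsewhere: x_2, x_5.
x_5's domain is down to {1}, so x_5 = 1.
That leaves x_2 = 4.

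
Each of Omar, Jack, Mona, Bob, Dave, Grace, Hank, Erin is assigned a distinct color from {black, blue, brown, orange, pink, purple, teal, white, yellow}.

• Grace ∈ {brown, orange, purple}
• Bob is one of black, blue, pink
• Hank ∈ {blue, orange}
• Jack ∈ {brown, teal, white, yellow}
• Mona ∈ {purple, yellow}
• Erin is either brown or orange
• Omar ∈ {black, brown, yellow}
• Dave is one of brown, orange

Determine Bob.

The 2 variables Dave and Erin are confined to {brown, orange}, which locks those values in; drop them from Omar, Jack, Grace, Hank.
That leaves Grace = purple. Remove purple from Mona.
Hank must be blue (only option left). Strike blue from Bob.
Mona's domain is down to {yellow}, so Mona = yellow. Remove yellow from Omar, Jack.
That leaves Omar = black. Strike black from Bob.
So Bob = pink.

pink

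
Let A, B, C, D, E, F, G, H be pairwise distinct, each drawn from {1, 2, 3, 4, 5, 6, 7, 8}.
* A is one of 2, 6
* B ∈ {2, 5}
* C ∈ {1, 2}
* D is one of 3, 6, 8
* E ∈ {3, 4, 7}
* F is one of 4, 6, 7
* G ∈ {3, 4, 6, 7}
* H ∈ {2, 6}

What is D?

The 8 variables together cover exactly {1, 2, 3, 4, 5, 6, 7, 8} — 8 values for 8 variables — and 1 appears only in C's list, so C = 1.
The 7 still-open variables draw from only 7 values {2, 3, 4, 5, 6, 7, 8}, so each is used; only B can be 5, hence B = 5.
The 6 still-open variables draw from only 6 values {2, 3, 4, 6, 7, 8}, so each is used; only D can be 8, hence D = 8.

8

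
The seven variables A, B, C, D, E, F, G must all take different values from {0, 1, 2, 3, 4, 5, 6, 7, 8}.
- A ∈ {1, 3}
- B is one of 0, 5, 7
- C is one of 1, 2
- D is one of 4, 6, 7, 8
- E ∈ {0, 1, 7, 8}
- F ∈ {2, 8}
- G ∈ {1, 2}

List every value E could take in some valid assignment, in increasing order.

The 2 variables C and G are confined to {1, 2}, which locks those values in; drop them from A, E, F.
That leaves A = 3.
F has just one choice, so F = 8. Eliminate 8 elsewhere: D, E.
No further eliminations apply; E can still be any of 0, 7.

0, 7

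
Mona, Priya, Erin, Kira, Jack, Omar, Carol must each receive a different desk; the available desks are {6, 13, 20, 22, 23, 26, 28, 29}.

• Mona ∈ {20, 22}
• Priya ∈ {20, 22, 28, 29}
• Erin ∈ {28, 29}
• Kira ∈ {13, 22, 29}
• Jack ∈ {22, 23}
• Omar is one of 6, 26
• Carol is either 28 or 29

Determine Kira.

Erin and Carol share exactly the 2 values {28, 29}; by pigeonhole those values go to them, so strike 28, 29 from Priya, Kira.
The 2 variables Mona and Priya are confined to {20, 22}, which locks those values in; drop them from Kira, Jack.
So Kira = 13.

13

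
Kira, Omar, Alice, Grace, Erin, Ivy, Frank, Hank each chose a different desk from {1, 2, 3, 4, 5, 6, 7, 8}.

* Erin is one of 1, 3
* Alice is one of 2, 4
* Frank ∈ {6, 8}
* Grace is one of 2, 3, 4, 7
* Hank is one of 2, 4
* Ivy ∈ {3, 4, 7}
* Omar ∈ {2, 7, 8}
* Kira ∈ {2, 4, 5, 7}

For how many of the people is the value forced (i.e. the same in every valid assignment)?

4

The 8 variables together cover exactly {1, 2, 3, 4, 5, 6, 7, 8} — 8 values for 8 variables — and 1 appears only in Erin's list, so Erin = 1.
The 7 still-open variables draw from only 7 values {2, 3, 4, 5, 6, 7, 8}, so each is used; only Kira can be 5, hence Kira = 5.
The 6 still-open variables draw from only 6 values {2, 3, 4, 6, 7, 8}, so each is used; only Frank can be 6, hence Frank = 6.
The 5 still-open variables together cover exactly {2, 3, 4, 7, 8} — 5 values for 5 variables — and 8 appears only in Omar's list, so Omar = 8.
The 2 variables Alice and Hank are confined to {2, 4}, which locks those values in; drop them from Grace, Ivy.
Determined: Kira=5, Omar=8, Erin=1, Frank=6. The other people each still have more than one consistent value. That makes 4.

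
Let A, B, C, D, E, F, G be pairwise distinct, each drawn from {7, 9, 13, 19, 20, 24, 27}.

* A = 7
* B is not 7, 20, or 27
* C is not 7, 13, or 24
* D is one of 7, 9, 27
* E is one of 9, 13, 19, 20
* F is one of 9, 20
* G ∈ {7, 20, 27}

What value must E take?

A must be 7 (only option left). Eliminate 7 elsewhere: D, G.
The 6 still-open variables together cover exactly {9, 13, 19, 20, 24, 27} — 6 values for 6 variables — and 24 appears only in B's list, so B = 24.
Among the 5 still-open variables, 13 fits only E (and all 5 values in {9, 13, 19, 20, 27} must be used), so E = 13.

13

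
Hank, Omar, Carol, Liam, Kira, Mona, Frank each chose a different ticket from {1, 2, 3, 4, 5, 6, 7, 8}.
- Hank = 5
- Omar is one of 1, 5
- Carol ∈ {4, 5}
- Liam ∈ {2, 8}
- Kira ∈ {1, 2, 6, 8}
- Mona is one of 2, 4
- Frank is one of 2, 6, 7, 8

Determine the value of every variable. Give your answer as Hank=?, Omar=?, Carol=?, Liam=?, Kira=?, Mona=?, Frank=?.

Hank has just one choice, so Hank = 5. So Omar, Carol can't be 5.
That leaves Omar = 1. Strike 1 from Kira.
Carol's domain is down to {4}, so Carol = 4. Remove 4 from Mona.
Mona has just one choice, so Mona = 2. Eliminate 2 elsewhere: Liam, Kira, Frank.
Liam must be 8 (only option left). Strike 8 from Kira, Frank.
Kira's domain is down to {6}, so Kira = 6. Strike 6 from Frank.
That leaves Frank = 7.

Hank=5, Omar=1, Carol=4, Liam=8, Kira=6, Mona=2, Frank=7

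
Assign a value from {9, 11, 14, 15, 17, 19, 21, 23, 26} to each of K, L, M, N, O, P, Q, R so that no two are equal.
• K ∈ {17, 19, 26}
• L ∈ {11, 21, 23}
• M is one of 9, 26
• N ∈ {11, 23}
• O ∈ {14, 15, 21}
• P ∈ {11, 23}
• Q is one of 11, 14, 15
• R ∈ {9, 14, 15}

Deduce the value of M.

N and P between them cover only {11, 23} — a naked pair. Remove those values from L, Q.
L has just one choice, so L = 21. Strike 21 from O.
O and Q between them cover only {14, 15} — a naked pair. Remove those values from R.
That leaves R = 9. So M can't be 9.
So M = 26.

26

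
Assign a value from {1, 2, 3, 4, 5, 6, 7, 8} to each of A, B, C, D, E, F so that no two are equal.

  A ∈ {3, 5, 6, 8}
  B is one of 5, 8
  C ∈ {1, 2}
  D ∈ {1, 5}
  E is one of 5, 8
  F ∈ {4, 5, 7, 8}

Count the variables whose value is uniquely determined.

The 2 variables B and E are confined to {5, 8}, which locks those values in; drop them from A, D, F.
D must be 1 (only option left). Remove 1 from C.
That leaves C = 2.
Determined: C=2, D=1. The other variables each still have more than one consistent value. That makes 2.

2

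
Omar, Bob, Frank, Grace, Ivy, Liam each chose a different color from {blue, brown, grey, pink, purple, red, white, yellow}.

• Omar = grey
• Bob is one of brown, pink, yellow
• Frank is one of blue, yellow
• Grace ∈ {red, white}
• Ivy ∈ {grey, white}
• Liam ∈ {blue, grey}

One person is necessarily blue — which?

Omar's domain is down to {grey}, so Omar = grey. Remove grey from Ivy, Liam.
So blue goes to Liam.

Liam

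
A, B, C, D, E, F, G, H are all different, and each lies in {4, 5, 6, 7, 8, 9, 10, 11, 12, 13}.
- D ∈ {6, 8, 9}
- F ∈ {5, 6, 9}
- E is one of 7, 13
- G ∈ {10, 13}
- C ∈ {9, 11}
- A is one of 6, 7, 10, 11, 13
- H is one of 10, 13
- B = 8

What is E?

7

B's domain is down to {8}, so B = 8. Strike 8 from D.
Among the 7 still-open variables, 5 fits only F (and all 7 values in {5, 6, 7, 9, 10, 11, 13} must be used), so F = 5.
G and H share exactly the 2 values {10, 13}; by pigeonhole those values go to them, so strike 10, 13 from A, E.
So E = 7.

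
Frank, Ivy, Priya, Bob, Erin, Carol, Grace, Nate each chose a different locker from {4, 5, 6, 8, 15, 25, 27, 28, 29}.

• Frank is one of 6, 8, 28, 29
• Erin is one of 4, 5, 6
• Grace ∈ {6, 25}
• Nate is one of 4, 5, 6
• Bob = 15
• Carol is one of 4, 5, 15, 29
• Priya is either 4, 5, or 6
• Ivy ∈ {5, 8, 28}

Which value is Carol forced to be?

29

Bob has just one choice, so Bob = 15. Remove 15 from Carol.
Among the 7 still-open variables, 25 fits only Grace (and all 7 values in {4, 5, 6, 8, 25, 28, 29} must be used), so Grace = 25.
Priya, Erin, Nate between them cover only {4, 5, 6} — a naked triple. Remove those values from Frank, Ivy, Carol.
So Carol = 29.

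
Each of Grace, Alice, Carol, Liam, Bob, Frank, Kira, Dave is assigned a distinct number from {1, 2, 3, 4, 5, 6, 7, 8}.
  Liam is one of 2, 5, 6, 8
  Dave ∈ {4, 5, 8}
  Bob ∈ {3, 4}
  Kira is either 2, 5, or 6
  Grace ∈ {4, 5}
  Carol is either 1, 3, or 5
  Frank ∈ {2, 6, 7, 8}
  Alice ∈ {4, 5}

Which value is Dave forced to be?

8

The 8 variables draw from only 8 values {1, 2, 3, 4, 5, 6, 7, 8}, so each is used; only Carol can be 1, hence Carol = 1.
The 7 still-open variables together cover exactly {2, 3, 4, 5, 6, 7, 8} — 7 values for 7 variables — and 3 appears only in Bob's list, so Bob = 3.
The 6 still-open variables draw from only 6 values {2, 4, 5, 6, 7, 8}, so each is used; only Frank can be 7, hence Frank = 7.
Grace and Alice between them cover only {4, 5} — a naked pair. Remove those values from Liam, Kira, Dave.
So Dave = 8.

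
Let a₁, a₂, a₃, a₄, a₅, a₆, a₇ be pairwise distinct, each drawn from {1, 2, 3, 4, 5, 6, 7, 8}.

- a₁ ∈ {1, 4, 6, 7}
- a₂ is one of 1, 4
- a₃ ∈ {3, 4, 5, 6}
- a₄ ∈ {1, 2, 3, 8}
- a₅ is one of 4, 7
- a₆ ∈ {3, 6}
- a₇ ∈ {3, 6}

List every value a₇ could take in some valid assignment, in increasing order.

3, 6

a₆ and a₇ between them cover only {3, 6} — a naked pair. Remove those values from a₁, a₃, a₄.
The 3 variables a₁, a₂, a₅ are confined to {1, 4, 7}, which locks those values in; drop them from a₃, a₄.
a₃'s domain is down to {5}, so a₃ = 5.
No further eliminations apply; a₇ can still be any of 3, 6.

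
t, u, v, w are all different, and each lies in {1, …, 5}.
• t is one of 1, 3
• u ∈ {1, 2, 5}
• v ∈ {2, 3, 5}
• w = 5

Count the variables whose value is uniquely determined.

1

w has just one choice, so w = 5. Strike 5 from u, v.
Determined: w=5. The other variables each still have more than one consistent value. That makes 1.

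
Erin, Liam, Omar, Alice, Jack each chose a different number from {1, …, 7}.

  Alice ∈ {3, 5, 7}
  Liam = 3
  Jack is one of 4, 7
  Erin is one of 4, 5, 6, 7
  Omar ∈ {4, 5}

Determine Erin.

Liam must be 3 (only option left). Eliminate 3 elsewhere: Alice.
Among the 4 still-open variables, 6 fits only Erin (and all 4 values in {4, 5, 6, 7} must be used), so Erin = 6.

6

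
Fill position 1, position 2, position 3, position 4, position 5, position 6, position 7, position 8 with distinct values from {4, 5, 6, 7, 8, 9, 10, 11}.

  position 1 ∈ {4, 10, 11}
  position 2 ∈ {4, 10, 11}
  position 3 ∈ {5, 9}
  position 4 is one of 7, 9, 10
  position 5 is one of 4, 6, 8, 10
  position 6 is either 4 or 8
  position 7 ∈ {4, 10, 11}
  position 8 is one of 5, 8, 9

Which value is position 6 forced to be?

The 8 variables draw from only 8 values {4, 5, 6, 7, 8, 9, 10, 11}, so each is used; only position 5 can be 6, hence position 5 = 6.
The 7 still-open variables together cover exactly {4, 5, 7, 8, 9, 10, 11} — 7 values for 7 variables — and 7 appears only in position 4's list, so position 4 = 7.
position 1, position 2, position 7 between them cover only {4, 10, 11} — a naked triple. Remove those values from position 6.
So position 6 = 8.

8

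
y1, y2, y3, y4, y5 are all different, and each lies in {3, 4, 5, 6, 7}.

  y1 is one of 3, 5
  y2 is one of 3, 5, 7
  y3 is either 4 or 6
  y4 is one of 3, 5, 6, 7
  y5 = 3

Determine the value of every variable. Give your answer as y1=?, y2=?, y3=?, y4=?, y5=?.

y1=5, y2=7, y3=4, y4=6, y5=3

y5's domain is down to {3}, so y5 = 3. So y1, y2, y4 can't be 3.
That leaves y1 = 5. Strike 5 from y2, y4.
y2's domain is down to {7}, so y2 = 7. Eliminate 7 elsewhere: y4.
y4 has just one choice, so y4 = 6. Strike 6 from y3.
y3 must be 4 (only option left).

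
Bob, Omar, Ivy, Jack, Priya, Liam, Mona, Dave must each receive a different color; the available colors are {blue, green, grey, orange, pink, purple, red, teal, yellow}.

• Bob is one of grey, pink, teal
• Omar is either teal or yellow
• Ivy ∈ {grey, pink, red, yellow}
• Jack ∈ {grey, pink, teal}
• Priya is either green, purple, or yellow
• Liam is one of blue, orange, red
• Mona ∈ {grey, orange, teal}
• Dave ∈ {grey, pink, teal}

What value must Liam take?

blue

Bob, Jack, Dave share exactly the 3 values {grey, pink, teal}; by pigeonhole those values go to them, so strike grey, pink, teal from Omar, Ivy, Mona.
That leaves Omar = yellow. Remove yellow from Ivy, Priya.
Ivy's domain is down to {red}, so Ivy = red. Remove red from Liam.
Mona must be orange (only option left). Eliminate orange elsewhere: Liam.
So Liam = blue.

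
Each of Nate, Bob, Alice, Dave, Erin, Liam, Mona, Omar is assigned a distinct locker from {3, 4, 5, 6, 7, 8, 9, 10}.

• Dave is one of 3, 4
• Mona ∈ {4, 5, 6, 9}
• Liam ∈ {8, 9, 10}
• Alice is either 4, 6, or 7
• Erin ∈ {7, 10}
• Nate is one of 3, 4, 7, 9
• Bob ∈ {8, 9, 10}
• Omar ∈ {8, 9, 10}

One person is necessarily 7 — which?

Erin

The 8 variables together cover exactly {3, 4, 5, 6, 7, 8, 9, 10} — 8 values for 8 variables — and 5 appears only in Mona's list, so Mona = 5.
The 7 still-open variables draw from only 7 values {3, 4, 6, 7, 8, 9, 10}, so each is used; only Alice can be 6, hence Alice = 6.
The 3 variables Bob, Liam, Omar are confined to {8, 9, 10}, which locks those values in; drop them from Nate, Erin.
So 7 goes to Erin.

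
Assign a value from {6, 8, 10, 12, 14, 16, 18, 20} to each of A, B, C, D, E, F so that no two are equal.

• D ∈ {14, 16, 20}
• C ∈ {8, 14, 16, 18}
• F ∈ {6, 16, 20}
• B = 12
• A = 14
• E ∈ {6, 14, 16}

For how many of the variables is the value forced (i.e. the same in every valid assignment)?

2

A's domain is down to {14}, so A = 14. Strike 14 from C, D, E.
B must be 12 (only option left).
D, E, F share exactly the 3 values {6, 16, 20}; by pigeonhole those values go to them, so strike 6, 16, 20 from C.
Determined: A=14, B=12. The other variables each still have more than one consistent value. That makes 2.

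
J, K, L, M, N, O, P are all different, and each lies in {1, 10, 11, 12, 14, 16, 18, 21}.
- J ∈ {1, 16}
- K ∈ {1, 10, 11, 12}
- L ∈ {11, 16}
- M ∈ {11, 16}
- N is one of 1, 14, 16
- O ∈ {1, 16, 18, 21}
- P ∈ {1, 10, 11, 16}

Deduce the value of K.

12

L and M between them cover only {11, 16} — a naked pair. Remove those values from J, K, N, O, P.
That leaves J = 1. Eliminate 1 elsewhere: K, N, O, P.
N must be 14 (only option left).
P's domain is down to {10}, so P = 10. Eliminate 10 elsewhere: K.
So K = 12.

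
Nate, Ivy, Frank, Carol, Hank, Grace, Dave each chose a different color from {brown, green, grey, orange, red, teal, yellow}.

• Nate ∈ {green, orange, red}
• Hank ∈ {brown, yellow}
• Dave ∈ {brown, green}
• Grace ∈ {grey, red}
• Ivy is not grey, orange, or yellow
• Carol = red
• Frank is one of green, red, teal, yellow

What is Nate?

Carol must be red (only option left). So Nate, Ivy, Frank, Grace can't be red.
Grace must be grey (only option left).
The 5 still-open variables draw from only 5 values {brown, green, orange, teal, yellow}, so each is used; only Nate can be orange, hence Nate = orange.

orange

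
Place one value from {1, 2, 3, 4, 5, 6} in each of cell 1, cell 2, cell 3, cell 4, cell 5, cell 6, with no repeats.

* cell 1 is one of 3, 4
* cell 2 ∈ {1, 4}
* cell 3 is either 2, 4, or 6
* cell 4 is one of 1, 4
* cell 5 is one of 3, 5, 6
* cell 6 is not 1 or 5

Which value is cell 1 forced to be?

3

The 6 variables together cover exactly {1, 2, 3, 4, 5, 6} — 6 values for 6 variables — and 5 appears only in cell 5's list, so cell 5 = 5.
cell 2 and cell 4 between them cover only {1, 4} — a naked pair. Remove those values from cell 1, cell 3, cell 6.
So cell 1 = 3.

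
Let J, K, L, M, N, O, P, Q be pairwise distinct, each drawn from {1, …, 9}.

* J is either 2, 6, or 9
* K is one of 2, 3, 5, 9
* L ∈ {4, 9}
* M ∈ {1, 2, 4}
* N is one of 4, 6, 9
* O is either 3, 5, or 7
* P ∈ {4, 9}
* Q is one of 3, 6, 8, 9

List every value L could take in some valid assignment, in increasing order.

L and P between them cover only {4, 9} — a naked pair. Remove those values from J, K, M, N, Q.
N's domain is down to {6}, so N = 6. Eliminate 6 elsewhere: J, Q.
That leaves J = 2. So K, M can't be 2.
M's domain is down to {1}, so M = 1.
No further eliminations apply; L can still be any of 4, 9.

4, 9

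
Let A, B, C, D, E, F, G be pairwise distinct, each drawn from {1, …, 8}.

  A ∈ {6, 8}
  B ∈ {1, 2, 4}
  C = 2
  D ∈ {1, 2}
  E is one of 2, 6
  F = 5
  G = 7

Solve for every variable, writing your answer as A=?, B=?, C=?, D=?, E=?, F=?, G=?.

A=8, B=4, C=2, D=1, E=6, F=5, G=7

C has just one choice, so C = 2. Remove 2 from B, D, E.
D must be 1 (only option left). Strike 1 from B.
E's domain is down to {6}, so E = 6. Remove 6 from A.
F must be 5 (only option left).
G must be 7 (only option left).
A has just one choice, so A = 8.
That leaves B = 4.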